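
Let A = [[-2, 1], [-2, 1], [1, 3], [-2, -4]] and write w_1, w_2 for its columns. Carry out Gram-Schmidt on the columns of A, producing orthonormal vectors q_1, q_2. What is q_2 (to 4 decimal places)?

q_2 = (0.4309, 0.4309, 0.5107, -0.6065)

q_1 = w_1/‖w_1‖ = (-2, -2, 1, -2)/3.6056 = (-0.5547, -0.5547, 0.2774, -0.5547).
r_{12} = q_1·w_2 = 1.9415.
u_2 = w_2 − 1.9415·q_1 = (2.0769, 2.0769, 2.4615, -2.9231).
‖u_2‖ = 4.8198, so q_2 = (0.4309, 0.4309, 0.5107, -0.6065).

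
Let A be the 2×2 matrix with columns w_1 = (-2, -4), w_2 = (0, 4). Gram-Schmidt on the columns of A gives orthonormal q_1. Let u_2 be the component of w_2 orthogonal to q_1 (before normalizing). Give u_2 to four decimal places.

u_2 = (-1.6000, 0.8000)

q_1 = w_1/‖w_1‖ = (-2, -4)/4.4721 = (-0.4472, -0.8944).
r_{12} = q_1·w_2 = -3.5777.
u_2 = w_2 + 3.5777·q_1 = (-1.6000, 0.8000).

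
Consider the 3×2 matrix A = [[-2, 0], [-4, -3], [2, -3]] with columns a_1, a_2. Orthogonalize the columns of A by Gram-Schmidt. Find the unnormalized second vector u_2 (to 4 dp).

u_2 = (0.5000, -2.0000, -3.5000)

a_1 = (-2, -4, 2); ‖a_1‖ = 4.8990, so q_1 = (-0.4082, -0.8165, 0.4082).
q_1·a_2 = (-0.4082)·0 + (-0.8165)·(-3) + 0.4082·(-3) = 1.2247.
u_2 = a_2 − 1.2247·q_1 = (0.5000, -2.0000, -3.5000).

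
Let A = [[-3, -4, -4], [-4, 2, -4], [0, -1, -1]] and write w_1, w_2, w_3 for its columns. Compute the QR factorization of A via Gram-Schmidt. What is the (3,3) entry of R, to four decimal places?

r_{33} = 0.7978

q_1 = w_1/‖w_1‖ = (-3, -4, 0)/5.0000 = (-0.6000, -0.8000, 0.0000).
r_{12} = q_1·w_2 = 0.8000.
u_2 = w_2 − 0.8000·q_1 = (-3.5200, 2.6400, -1.0000).
‖u_2‖ = 4.5122, so q_2 = (-0.7801, 0.5851, -0.2216).
r_{13} = q_1·w_3 = 5.6000; r_{23} = q_2·w_3 = 1.0017.
u_3 = w_3 − 5.6000·q_1 − 1.0017·q_2 = (0.1415, -0.1061, -0.7780).
r_{33} = ‖u_3‖ = 0.7978.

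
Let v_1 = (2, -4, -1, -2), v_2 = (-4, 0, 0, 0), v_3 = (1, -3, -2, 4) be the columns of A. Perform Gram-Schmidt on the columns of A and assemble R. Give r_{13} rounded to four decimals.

e_1 = v_1/‖v_1‖ = (2, -4, -1, -2)/5.0000 = (0.4000, -0.8000, -0.2000, -0.4000).
r_{13} = e_1·v_3 = 1.6000.

r_{13} = 1.6000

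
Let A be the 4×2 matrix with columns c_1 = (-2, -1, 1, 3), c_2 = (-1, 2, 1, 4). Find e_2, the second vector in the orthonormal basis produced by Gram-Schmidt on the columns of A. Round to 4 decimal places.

c_1 = (-2, -1, 1, 3); ‖c_1‖ = 3.8730, so e_1 = (-0.5164, -0.2582, 0.2582, 0.7746).
e_1·c_2 = (-0.5164)·(-1) + (-0.2582)·2 + 0.2582·1 + 0.7746·4 = 3.3566.
u_2 = c_2 − 3.3566·e_1 = (0.7333, 2.8667, 0.1333, 1.4000).
‖u_2‖ = 3.2762, so e_2 = (0.2238, 0.8750, 0.0407, 0.4273).

e_2 = (0.2238, 0.8750, 0.0407, 0.4273)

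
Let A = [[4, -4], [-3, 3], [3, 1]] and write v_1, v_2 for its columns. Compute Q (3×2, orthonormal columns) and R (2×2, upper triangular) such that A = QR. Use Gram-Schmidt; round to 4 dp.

v_1 = (4, -3, 3); ‖v_1‖ = 5.8310, so q_1 = (0.6860, -0.5145, 0.5145).
q_1·v_2 = 0.6860·(-4) + (-0.5145)·3 + 0.5145·1 = -3.7730.
u_2 = v_2 + 3.7730·q_1 = (-1.4118, 1.0588, 2.9412).
‖u_2‖ = 3.4300, so q_2 = (-0.4116, 0.3087, 0.8575).

Q = [[0.6860, -0.4116], [-0.5145, 0.3087], [0.5145, 0.8575]], R = [[5.8310, -3.7730], [0.0000, 3.4300]]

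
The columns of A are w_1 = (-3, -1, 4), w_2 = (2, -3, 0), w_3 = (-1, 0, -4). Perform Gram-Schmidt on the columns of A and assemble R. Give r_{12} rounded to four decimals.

w_1 = (-3, -1, 4); ‖w_1‖ = 5.0990, so q_1 = (-0.5883, -0.1961, 0.7845).
r_{12} = q_1·w_2 = -0.5883.

r_{12} = -0.5883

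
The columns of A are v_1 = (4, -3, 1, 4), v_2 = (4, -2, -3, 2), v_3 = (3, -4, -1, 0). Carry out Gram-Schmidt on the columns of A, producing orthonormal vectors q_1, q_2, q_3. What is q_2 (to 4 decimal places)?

v_1 = (4, -3, 1, 4); ‖v_1‖ = 6.4807, so q_1 = (0.6172, -0.4629, 0.1543, 0.6172).
q_1·v_2 = 0.6172·4 + (-0.4629)·(-2) + 0.1543·(-3) + 0.6172·2 = 4.1662.
u_2 = v_2 − 4.1662·q_1 = (1.4286, -0.0714, -3.6429, -0.5714).
‖u_2‖ = 3.9551, so q_2 = (0.3612, -0.0181, -0.9211, -0.1445).

q_2 = (0.3612, -0.0181, -0.9211, -0.1445)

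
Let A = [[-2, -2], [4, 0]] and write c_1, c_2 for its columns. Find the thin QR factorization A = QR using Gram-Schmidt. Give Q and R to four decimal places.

q_1 = c_1/‖c_1‖ = (-2, 4)/4.4721 = (-0.4472, 0.8944).
r_{12} = q_1·c_2 = 0.8944.
u_2 = c_2 − 0.8944·q_1 = (-1.6000, -0.8000).
‖u_2‖ = 1.7889, so q_2 = (-0.8944, -0.4472).

Q = [[-0.4472, -0.8944], [0.8944, -0.4472]], R = [[4.4721, 0.8944], [0.0000, 1.7889]]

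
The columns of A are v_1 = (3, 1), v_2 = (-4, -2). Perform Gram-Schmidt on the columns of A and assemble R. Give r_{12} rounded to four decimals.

r_{12} = -4.4272

v_1 = (3, 1); ‖v_1‖ = 3.1623, so q_1 = (0.9487, 0.3162).
r_{12} = q_1·v_2 = -4.4272.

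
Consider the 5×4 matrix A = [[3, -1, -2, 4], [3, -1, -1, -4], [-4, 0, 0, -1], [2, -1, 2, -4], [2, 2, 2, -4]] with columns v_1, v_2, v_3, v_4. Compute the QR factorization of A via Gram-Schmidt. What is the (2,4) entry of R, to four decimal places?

r_{24} = -1.9990

v_1 = (3, 3, -4, 2, 2); ‖v_1‖ = 6.4807, so e_1 = (0.4629, 0.4629, -0.6172, 0.3086, 0.3086).
e_1·v_2 = 0.4629·(-1) + 0.4629·(-1) + (-0.6172)·0 + 0.3086·(-1) + 0.3086·2 = -0.6172.
u_2 = v_2 + 0.6172·e_1 = (-0.7143, -0.7143, -0.3810, -0.8095, 2.1905).
‖u_2‖ = 2.5728, so e_2 = (-0.2776, -0.2776, -0.1481, -0.3147, 0.8514).
r_{24} = e_2·v_4 = -1.9990.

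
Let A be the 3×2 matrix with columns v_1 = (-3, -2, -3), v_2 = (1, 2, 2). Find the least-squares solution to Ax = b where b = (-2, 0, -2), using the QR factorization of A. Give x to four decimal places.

e_1 = v_1/‖v_1‖ = (-3, -2, -3)/4.6904 = (-0.6396, -0.4264, -0.6396).
r_{12} = e_1·v_2 = -2.7716.
u_2 = v_2 + 2.7716·e_1 = (-0.7727, 0.8182, 0.2273).
‖u_2‖ = 1.1481, so e_2 = (-0.6730, 0.7126, 0.1980).
Qᵀb = (2.5584, 0.9502).
Back-substitute: x_2 = 0.9502/1.1481 = 0.8276.
x_1 = (2.5584 + 2.7716·0.8276)/4.6904 = 1.0345.

x = (1.0345, 0.8276)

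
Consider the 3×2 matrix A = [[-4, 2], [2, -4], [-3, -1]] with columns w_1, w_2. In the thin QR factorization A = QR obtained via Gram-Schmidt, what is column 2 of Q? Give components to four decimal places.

e_2 = (0.0531, -0.7967, -0.6020)

w_1 = (-4, 2, -3); ‖w_1‖ = 5.3852, so e_1 = (-0.7428, 0.3714, -0.5571).
e_1·w_2 = (-0.7428)·2 + 0.3714·(-4) + (-0.5571)·(-1) = -2.4140.
u_2 = w_2 + 2.4140·e_1 = (0.2069, -3.1034, -2.3448).
‖u_2‖ = 3.8952, so e_2 = (0.0531, -0.7967, -0.6020).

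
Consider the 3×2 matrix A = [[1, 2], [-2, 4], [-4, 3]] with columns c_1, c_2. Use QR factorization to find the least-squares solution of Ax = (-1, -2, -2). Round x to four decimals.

x = (0.1088, -0.4842)

c_1 = (1, -2, -4); ‖c_1‖ = 4.5826, so q_1 = (0.2182, -0.4364, -0.8729).
q_1·c_2 = 0.2182·2 + (-0.4364)·4 + (-0.8729)·3 = -3.9279.
u_2 = c_2 + 3.9279·q_1 = (2.8571, 2.2857, -0.4286).
‖u_2‖ = 3.6839, so q_2 = (0.7756, 0.6205, -0.1163).
Qᵀb = (2.4004, -1.7838).
Back-substitute: x_2 = -1.7838/3.6839 = -0.4842.
x_1 = (2.4004 + 3.9279·(-0.4842))/4.5826 = 0.1088.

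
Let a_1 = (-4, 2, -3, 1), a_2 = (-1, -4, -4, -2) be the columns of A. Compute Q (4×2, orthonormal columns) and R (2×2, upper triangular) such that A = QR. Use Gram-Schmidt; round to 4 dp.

a_1 = (-4, 2, -3, 1); ‖a_1‖ = 5.4772, so e_1 = (-0.7303, 0.3651, -0.5477, 0.1826).
e_1·a_2 = (-0.7303)·(-1) + 0.3651·(-4) + (-0.5477)·(-4) + 0.1826·(-2) = 1.0954.
u_2 = a_2 − 1.0954·e_1 = (-0.2000, -4.4000, -3.4000, -2.2000).
‖u_2‖ = 5.9833, so e_2 = (-0.0334, -0.7354, -0.5682, -0.3677).

Q = [[-0.7303, -0.0334], [0.3651, -0.7354], [-0.5477, -0.5682], [0.1826, -0.3677]], R = [[5.4772, 1.0954], [0.0000, 5.9833]]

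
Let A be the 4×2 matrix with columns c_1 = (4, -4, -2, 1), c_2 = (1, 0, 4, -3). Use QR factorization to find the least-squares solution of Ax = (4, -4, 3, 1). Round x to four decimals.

e_1 = c_1/‖c_1‖ = (4, -4, -2, 1)/6.0828 = (0.6576, -0.6576, -0.3288, 0.1644).
r_{12} = e_1·c_2 = -1.1508.
u_2 = c_2 + 1.1508·e_1 = (1.7568, -0.7568, 3.6216, -2.8108).
‖u_2‖ = 4.9675, so e_2 = (0.3537, -0.1523, 0.7291, -0.5658).
Qᵀb = (4.4388, 3.6453).
Back-substitute: x_2 = 3.6453/4.9675 = 0.7338.
x_1 = (4.4388 + 1.1508·0.7338)/6.0828 = 0.8686.

x = (0.8686, 0.7338)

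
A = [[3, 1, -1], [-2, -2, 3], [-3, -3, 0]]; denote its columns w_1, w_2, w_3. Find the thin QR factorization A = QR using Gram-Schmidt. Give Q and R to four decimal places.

Q = [[0.6396, -0.7687, 0.0000], [-0.4264, -0.3548, 0.8321], [-0.6396, -0.5322, -0.5547]], R = [[4.6904, 3.4112, -1.9188], [0.0000, 1.5374, -0.2957], [0.0000, 0.0000, 2.4962]]

q_1 = w_1/‖w_1‖ = (3, -2, -3)/4.6904 = (0.6396, -0.4264, -0.6396).
r_{12} = q_1·w_2 = 3.4112.
u_2 = w_2 − 3.4112·q_1 = (-1.1818, -0.5455, -0.8182).
‖u_2‖ = 1.5374, so q_2 = (-0.7687, -0.3548, -0.5322).
r_{13} = q_1·w_3 = -1.9188; r_{23} = q_2·w_3 = -0.2957.
u_3 = w_3 + 1.9188·q_1 + 0.2957·q_2 = (0.0000, 2.0769, -1.3846).
‖u_3‖ = 2.4962, so q_3 = (0.0000, 0.8321, -0.5547).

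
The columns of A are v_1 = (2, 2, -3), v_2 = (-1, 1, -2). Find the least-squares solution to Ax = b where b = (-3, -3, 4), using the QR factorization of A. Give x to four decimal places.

v_1 = (2, 2, -3); ‖v_1‖ = 4.1231, so q_1 = (0.4851, 0.4851, -0.7276).
q_1·v_2 = 0.4851·(-1) + 0.4851·1 + (-0.7276)·(-2) = 1.4552.
u_2 = v_2 − 1.4552·q_1 = (-1.7059, 0.2941, -0.9412).
‖u_2‖ = 1.9704, so q_2 = (-0.8658, 0.1493, -0.4777).
Qᵀb = (-5.8209, 0.2388).
Back-substitute: x_2 = 0.2388/1.9704 = 0.1212.
x_1 = (-5.8209 − 1.4552·0.1212)/4.1231 = -1.4545.

x = (-1.4545, 0.1212)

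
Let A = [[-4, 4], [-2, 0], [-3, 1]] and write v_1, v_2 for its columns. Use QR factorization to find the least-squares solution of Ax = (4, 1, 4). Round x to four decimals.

x = (-0.9848, 0.0758)

v_1 = (-4, -2, -3); ‖v_1‖ = 5.3852, so e_1 = (-0.7428, -0.3714, -0.5571).
e_1·v_2 = (-0.7428)·4 + (-0.3714)·0 + (-0.5571)·1 = -3.5282.
u_2 = v_2 + 3.5282·e_1 = (1.3793, -1.3103, -0.9655).
‖u_2‖ = 2.1335, so e_2 = (0.6465, -0.6142, -0.4526).
Qᵀb = (-5.5709, 0.1616).
Back-substitute: x_2 = 0.1616/2.1335 = 0.0758.
x_1 = (-5.5709 + 3.5282·0.0758)/5.3852 = -0.9848.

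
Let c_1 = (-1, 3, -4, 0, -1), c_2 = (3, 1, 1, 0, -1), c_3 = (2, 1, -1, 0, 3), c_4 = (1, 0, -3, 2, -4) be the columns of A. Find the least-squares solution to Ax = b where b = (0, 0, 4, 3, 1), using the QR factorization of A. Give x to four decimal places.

x = (-0.5557, 0.1588, -0.0675, -0.0924)

q_1 = c_1/‖c_1‖ = (-1, 3, -4, 0, -1)/5.1962 = (-0.1925, 0.5774, -0.7698, 0.0000, -0.1925).
r_{12} = q_1·c_2 = -0.5774.
u_2 = c_2 + 0.5774·q_1 = (2.8889, 1.3333, 0.5556, 0.0000, -1.1111).
‖u_2‖ = 3.4157, so q_2 = (0.8458, 0.3904, 0.1627, 0.0000, -0.3253).
r_{13} = q_1·c_3 = 0.3849; r_{23} = q_2·c_3 = 0.9434.
u_3 = c_3 − 0.3849·q_1 − 0.9434·q_2 = (1.2762, 0.4095, -0.8571, 0.0000, 3.3810).
‖u_3‖ = 3.7366, so q_3 = (0.3415, 0.1096, -0.2294, 0.0000, 0.9048).
r_{14} = q_1·c_4 = 2.8868; r_{24} = q_2·c_4 = 1.6590; r_{34} = q_3·c_4 = -2.5896.
u_4 = c_4 − 2.8868·q_1 − 1.6590·q_2 + 2.5896·q_3 = (1.0368, -2.0305, -1.6417, 2.0000, -0.5616).
‖u_4‖ = 3.4940, so q_4 = (0.2967, -0.5811, -0.4698, 0.5724, -0.1607).
Qᵀb = (-3.2717, 0.3253, -0.0127, -0.3229).
Back-substitute: x_4 = -0.3229/3.4940 = -0.0924.
x_3 = (-0.0127 + 2.5896·(-0.0924))/3.7366 = -0.0675.
x_2 = (0.3253 − 0.9434·(-0.0675) − 1.6590·(-0.0924))/3.4157 = 0.1588.
x_1 = (-3.2717 + 0.5774·0.1588 − 0.3849·(-0.0675) − 2.8868·(-0.0924))/5.1962 = -0.5557.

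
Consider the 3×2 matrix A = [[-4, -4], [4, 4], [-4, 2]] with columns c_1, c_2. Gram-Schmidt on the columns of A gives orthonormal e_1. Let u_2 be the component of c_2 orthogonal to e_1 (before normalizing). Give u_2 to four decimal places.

c_1 = (-4, 4, -4); ‖c_1‖ = 6.9282, so e_1 = (-0.5774, 0.5774, -0.5774).
e_1·c_2 = (-0.5774)·(-4) + 0.5774·4 + (-0.5774)·2 = 3.4641.
u_2 = c_2 − 3.4641·e_1 = (-2.0000, 2.0000, 4.0000).

u_2 = (-2.0000, 2.0000, 4.0000)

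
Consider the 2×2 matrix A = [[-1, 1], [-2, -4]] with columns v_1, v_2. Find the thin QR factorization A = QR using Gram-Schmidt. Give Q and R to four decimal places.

e_1 = v_1/‖v_1‖ = (-1, -2)/2.2361 = (-0.4472, -0.8944).
r_{12} = e_1·v_2 = 3.1305.
u_2 = v_2 − 3.1305·e_1 = (2.4000, -1.2000).
‖u_2‖ = 2.6833, so e_2 = (0.8944, -0.4472).

Q = [[-0.4472, 0.8944], [-0.8944, -0.4472]], R = [[2.2361, 3.1305], [0.0000, 2.6833]]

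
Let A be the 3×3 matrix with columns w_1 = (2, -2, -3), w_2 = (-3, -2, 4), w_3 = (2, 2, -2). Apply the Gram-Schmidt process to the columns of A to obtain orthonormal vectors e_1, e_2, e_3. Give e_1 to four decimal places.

e_1 = (0.4851, -0.4851, -0.7276)

e_1 = w_1/‖w_1‖ = (2, -2, -3)/4.1231 = (0.4851, -0.4851, -0.7276).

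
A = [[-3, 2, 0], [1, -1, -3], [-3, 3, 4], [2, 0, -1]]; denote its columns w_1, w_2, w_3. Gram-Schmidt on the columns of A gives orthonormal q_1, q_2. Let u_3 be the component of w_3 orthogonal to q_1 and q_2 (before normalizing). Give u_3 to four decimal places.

u_3 = (-2.1212, -1.9242, 0.7727, -1.0606)

w_1 = (-3, 1, -3, 2); ‖w_1‖ = 4.7958, so q_1 = (-0.6255, 0.2085, -0.6255, 0.4170).
q_1·w_2 = (-0.6255)·2 + 0.2085·(-1) + (-0.6255)·3 + 0.4170·0 = -3.3362.
u_2 = w_2 + 3.3362·q_1 = (-0.0870, -0.3043, 0.9130, 1.3913).
‖u_2‖ = 1.6940, so q_2 = (-0.0513, -0.1797, 0.5390, 0.8213).
q_1·w_3 = (-0.6255)·0 + 0.2085·(-3) + (-0.6255)·4 + 0.4170·(-1) = -3.5447; q_2·w_3 = (-0.0513)·0 + (-0.1797)·(-3) + 0.5390·4 + 0.8213·(-1) = 1.8736.
u_3 = w_3 + 3.5447·q_1 − 1.8736·q_2 = (-2.1212, -1.9242, 0.7727, -1.0606).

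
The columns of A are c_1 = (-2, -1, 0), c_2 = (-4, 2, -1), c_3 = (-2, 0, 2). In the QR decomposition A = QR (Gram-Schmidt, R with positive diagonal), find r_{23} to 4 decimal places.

r_{23} = 0.3230

c_1 = (-2, -1, 0); ‖c_1‖ = 2.2361, so e_1 = (-0.8944, -0.4472, 0.0000).
e_1·c_2 = (-0.8944)·(-4) + (-0.4472)·2 + 0.0000·(-1) = 2.6833.
u_2 = c_2 − 2.6833·e_1 = (-1.6000, 3.2000, -1.0000).
‖u_2‖ = 3.7148, so e_2 = (-0.4307, 0.8614, -0.2692).
r_{23} = e_2·c_3 = 0.3230.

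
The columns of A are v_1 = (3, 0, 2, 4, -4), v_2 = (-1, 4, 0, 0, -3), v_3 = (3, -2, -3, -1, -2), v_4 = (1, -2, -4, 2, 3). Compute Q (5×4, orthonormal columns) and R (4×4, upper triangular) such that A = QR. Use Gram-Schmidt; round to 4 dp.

Q = [[0.4472, -0.3252, 0.4288, -0.0413], [0.0000, 0.8131, -0.1914, 0.2301], [0.2981, -0.0813, -0.6943, -0.6307], [0.5963, -0.1626, -0.3726, 0.6669], [-0.5963, -0.4472, -0.3982, 0.3206]], R = [[6.7082, 1.3416, 1.0435, -1.3416], [0.0000, 4.9193, -1.3010, -3.2931], [0.0000, 0.0000, 4.9212, 1.6491], [0.0000, 0.0000, 0.0000, 4.3169]]

v_1 = (3, 0, 2, 4, -4); ‖v_1‖ = 6.7082, so e_1 = (0.4472, 0.0000, 0.2981, 0.5963, -0.5963).
e_1·v_2 = 0.4472·(-1) + 0.0000·4 + 0.2981·0 + 0.5963·0 + (-0.5963)·(-3) = 1.3416.
u_2 = v_2 − 1.3416·e_1 = (-1.6000, 4.0000, -0.4000, -0.8000, -2.2000).
‖u_2‖ = 4.9193, so e_2 = (-0.3252, 0.8131, -0.0813, -0.1626, -0.4472).
e_1·v_3 = 0.4472·3 + 0.0000·(-2) + 0.2981·(-3) + 0.5963·(-1) + (-0.5963)·(-2) = 1.0435; e_2·v_3 = (-0.3252)·3 + 0.8131·(-2) + (-0.0813)·(-3) + (-0.1626)·(-1) + (-0.4472)·(-2) = -1.3010.
u_3 = v_3 − 1.0435·e_1 + 1.3010·e_2 = (2.1102, -0.9421, -3.4169, -1.8338, -1.9596).
‖u_3‖ = 4.9212, so e_3 = (0.4288, -0.1914, -0.6943, -0.3726, -0.3982).
e_1·v_4 = 0.4472·1 + 0.0000·(-2) + 0.2981·(-4) + 0.5963·2 + (-0.5963)·3 = -1.3416; e_2·v_4 = (-0.3252)·1 + 0.8131·(-2) + (-0.0813)·(-4) + (-0.1626)·2 + (-0.4472)·3 = -3.2931; e_3·v_4 = 0.4288·1 + (-0.1914)·(-2) + (-0.6943)·(-4) + (-0.3726)·2 + (-0.3982)·3 = 1.6491.
u_4 = v_4 + 1.3416·e_1 + 3.2931·e_2 − 1.6491·e_3 = (-0.1782, 0.9934, -2.7228, 2.8790, 1.3839).
‖u_4‖ = 4.3169, so e_4 = (-0.0413, 0.2301, -0.6307, 0.6669, 0.3206).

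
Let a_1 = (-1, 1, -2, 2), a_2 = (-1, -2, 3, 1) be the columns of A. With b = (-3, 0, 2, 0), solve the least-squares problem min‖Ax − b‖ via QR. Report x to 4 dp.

x = (0.2400, 0.6800)

q_1 = a_1/‖a_1‖ = (-1, 1, -2, 2)/3.1623 = (-0.3162, 0.3162, -0.6325, 0.6325).
r_{12} = q_1·a_2 = -1.5811.
u_2 = a_2 + 1.5811·q_1 = (-1.5000, -1.5000, 2.0000, 2.0000).
‖u_2‖ = 3.5355, so q_2 = (-0.4243, -0.4243, 0.5657, 0.5657).
Qᵀb = (-0.3162, 2.4042).
Back-substitute: x_2 = 2.4042/3.5355 = 0.6800.
x_1 = (-0.3162 + 1.5811·0.6800)/3.1623 = 0.2400.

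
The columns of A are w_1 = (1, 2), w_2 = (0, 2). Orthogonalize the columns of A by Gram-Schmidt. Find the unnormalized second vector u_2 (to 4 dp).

u_2 = (-0.8000, 0.4000)

w_1 = (1, 2); ‖w_1‖ = 2.2361, so e_1 = (0.4472, 0.8944).
e_1·w_2 = 0.4472·0 + 0.8944·2 = 1.7889.
u_2 = w_2 − 1.7889·e_1 = (-0.8000, 0.4000).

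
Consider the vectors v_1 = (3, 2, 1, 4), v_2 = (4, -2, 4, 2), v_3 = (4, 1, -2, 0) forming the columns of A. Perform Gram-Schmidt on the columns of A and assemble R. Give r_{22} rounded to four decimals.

r_{22} = 5.1640

v_1 = (3, 2, 1, 4); ‖v_1‖ = 5.4772, so e_1 = (0.5477, 0.3651, 0.1826, 0.7303).
e_1·v_2 = 0.5477·4 + 0.3651·(-2) + 0.1826·4 + 0.7303·2 = 3.6515.
u_2 = v_2 − 3.6515·e_1 = (2.0000, -3.3333, 3.3333, -0.6667).
r_{22} = ‖u_2‖ = 5.1640.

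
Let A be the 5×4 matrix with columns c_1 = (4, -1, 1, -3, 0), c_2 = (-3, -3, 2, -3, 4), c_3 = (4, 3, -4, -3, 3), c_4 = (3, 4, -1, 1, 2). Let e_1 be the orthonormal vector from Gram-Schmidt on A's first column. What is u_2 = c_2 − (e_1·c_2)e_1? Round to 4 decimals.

u_2 = (-3.2963, -2.9259, 1.9259, -2.7778, 4.0000)

c_1 = (4, -1, 1, -3, 0); ‖c_1‖ = 5.1962, so e_1 = (0.7698, -0.1925, 0.1925, -0.5774, 0.0000).
e_1·c_2 = 0.7698·(-3) + (-0.1925)·(-3) + 0.1925·2 + (-0.5774)·(-3) + 0.0000·4 = 0.3849.
u_2 = c_2 − 0.3849·e_1 = (-3.2963, -2.9259, 1.9259, -2.7778, 4.0000).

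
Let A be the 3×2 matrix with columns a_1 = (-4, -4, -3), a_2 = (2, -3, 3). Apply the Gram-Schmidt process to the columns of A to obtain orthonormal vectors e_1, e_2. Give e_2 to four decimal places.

a_1 = (-4, -4, -3); ‖a_1‖ = 6.4031, so e_1 = (-0.6247, -0.6247, -0.4685).
e_1·a_2 = (-0.6247)·2 + (-0.6247)·(-3) + (-0.4685)·3 = -0.7809.
u_2 = a_2 + 0.7809·e_1 = (1.5122, -3.4878, 2.6341).
‖u_2‖ = 4.6250, so e_2 = (0.3270, -0.7541, 0.5696).

e_2 = (0.3270, -0.7541, 0.5696)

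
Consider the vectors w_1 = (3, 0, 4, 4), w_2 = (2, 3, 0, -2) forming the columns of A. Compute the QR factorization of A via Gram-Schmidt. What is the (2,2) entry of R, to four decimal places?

r_{22} = 4.1113

w_1 = (3, 0, 4, 4); ‖w_1‖ = 6.4031, so q_1 = (0.4685, 0.0000, 0.6247, 0.6247).
q_1·w_2 = 0.4685·2 + 0.0000·3 + 0.6247·0 + 0.6247·(-2) = -0.3123.
u_2 = w_2 + 0.3123·q_1 = (2.1463, 3.0000, 0.1951, -1.8049).
r_{22} = ‖u_2‖ = 4.1113.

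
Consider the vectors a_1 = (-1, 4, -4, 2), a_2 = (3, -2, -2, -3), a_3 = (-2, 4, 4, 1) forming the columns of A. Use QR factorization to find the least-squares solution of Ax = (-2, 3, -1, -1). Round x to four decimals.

x = (0.4690, 0.3718, 0.4978)

a_1 = (-1, 4, -4, 2); ‖a_1‖ = 6.0828, so e_1 = (-0.1644, 0.6576, -0.6576, 0.3288).
e_1·a_2 = (-0.1644)·3 + 0.6576·(-2) + (-0.6576)·(-2) + 0.3288·(-3) = -1.4796.
u_2 = a_2 + 1.4796·e_1 = (2.7568, -1.0270, -2.9730, -2.5135).
‖u_2‖ = 4.8796, so e_2 = (0.5650, -0.2105, -0.6093, -0.5151).
e_1·a_3 = (-0.1644)·(-2) + 0.6576·4 + (-0.6576)·4 + 0.3288·1 = 0.6576; e_2·a_3 = 0.5650·(-2) + (-0.2105)·4 + (-0.6093)·4 + (-0.5151)·1 = -4.9239.
u_3 = a_3 − 0.6576·e_1 + 4.9239·e_2 = (0.8899, 2.5312, 1.4325, -1.7526).
‖u_3‖ = 3.5103, so e_3 = (0.2535, 0.7211, 0.4081, -0.4993).
Qᵀb = (2.6304, -0.6370, 1.7474).
Back-substitute: x_3 = 1.7474/3.5103 = 0.4978.
x_2 = (-0.6370 + 4.9239·0.4978)/4.8796 = 0.3718.
x_1 = (2.6304 + 1.4796·0.3718 − 0.6576·0.4978)/6.0828 = 0.4690.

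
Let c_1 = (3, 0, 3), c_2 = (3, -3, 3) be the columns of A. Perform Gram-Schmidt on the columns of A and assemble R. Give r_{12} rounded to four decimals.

q_1 = c_1/‖c_1‖ = (3, 0, 3)/4.2426 = (0.7071, 0.0000, 0.7071).
r_{12} = q_1·c_2 = 4.2426.

r_{12} = 4.2426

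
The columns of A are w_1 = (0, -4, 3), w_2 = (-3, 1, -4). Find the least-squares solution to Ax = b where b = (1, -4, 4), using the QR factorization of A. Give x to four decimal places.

x = (0.9137, -0.3223)

w_1 = (0, -4, 3); ‖w_1‖ = 5.0000, so q_1 = (0.0000, -0.8000, 0.6000).
q_1·w_2 = 0.0000·(-3) + (-0.8000)·1 + 0.6000·(-4) = -3.2000.
u_2 = w_2 + 3.2000·q_1 = (-3.0000, -1.5600, -2.0800).
‖u_2‖ = 3.9699, so q_2 = (-0.7557, -0.3930, -0.5239).
Qᵀb = (5.6000, -1.2796).
Back-substitute: x_2 = -1.2796/3.9699 = -0.3223.
x_1 = (5.6000 + 3.2000·(-0.3223))/5.0000 = 0.9137.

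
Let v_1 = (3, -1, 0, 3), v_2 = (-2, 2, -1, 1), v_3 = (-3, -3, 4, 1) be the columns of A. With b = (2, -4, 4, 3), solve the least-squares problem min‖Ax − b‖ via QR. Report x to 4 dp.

v_1 = (3, -1, 0, 3); ‖v_1‖ = 4.3589, so q_1 = (0.6882, -0.2294, 0.0000, 0.6882).
q_1·v_2 = 0.6882·(-2) + (-0.2294)·2 + 0.0000·(-1) + 0.6882·1 = -1.1471.
u_2 = v_2 + 1.1471·q_1 = (-1.2105, 1.7368, -1.0000, 1.7895).
‖u_2‖ = 2.9469, so q_2 = (-0.4108, 0.5894, -0.3393, 0.6072).
q_1·v_3 = 0.6882·(-3) + (-0.2294)·(-3) + 0.0000·4 + 0.6882·1 = -0.6882; q_2·v_3 = (-0.4108)·(-3) + 0.5894·(-3) + (-0.3393)·4 + 0.6072·1 = -1.2859.
u_3 = v_3 + 0.6882·q_1 + 1.2859·q_2 = (-3.0545, -2.4000, 3.5636, 2.2545).
‖u_3‖ = 5.7335, so q_3 = (-0.5328, -0.4186, 0.6215, 0.3932).
Qᵀb = (4.3589, -2.7147, 4.2747).
Back-substitute: x_3 = 4.2747/5.7335 = 0.7456.
x_2 = (-2.7147 + 1.2859·0.7456)/2.9469 = -0.5959.
x_1 = (4.3589 + 1.1471·(-0.5959) + 0.6882·0.7456)/4.3589 = 0.9609.

x = (0.9609, -0.5959, 0.7456)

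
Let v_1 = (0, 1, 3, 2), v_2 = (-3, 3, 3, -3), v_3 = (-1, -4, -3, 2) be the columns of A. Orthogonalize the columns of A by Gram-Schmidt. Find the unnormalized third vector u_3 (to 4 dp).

v_1 = (0, 1, 3, 2); ‖v_1‖ = 3.7417, so e_1 = (0.0000, 0.2673, 0.8018, 0.5345).
e_1·v_2 = 0.0000·(-3) + 0.2673·3 + 0.8018·3 + 0.5345·(-3) = 1.6036.
u_2 = v_2 − 1.6036·e_1 = (-3.0000, 2.5714, 1.7143, -3.8571).
‖u_2‖ = 5.7817, so e_2 = (-0.5189, 0.4447, 0.2965, -0.6671).
e_1·v_3 = 0.0000·(-1) + 0.2673·(-4) + 0.8018·(-3) + 0.5345·2 = -2.4054; e_2·v_3 = (-0.5189)·(-1) + 0.4447·(-4) + 0.2965·(-3) + (-0.6671)·2 = -3.4839.
u_3 = v_3 + 2.4054·e_1 + 3.4839·e_2 = (-2.8077, -1.8077, -0.0385, 0.9615).

u_3 = (-2.8077, -1.8077, -0.0385, 0.9615)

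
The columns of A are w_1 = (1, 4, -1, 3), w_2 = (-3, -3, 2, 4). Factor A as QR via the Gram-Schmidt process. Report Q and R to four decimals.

Q = [[0.1925, -0.4623], [0.7698, -0.3710], [-0.1925, 0.2981], [0.5774, 0.7482]], R = [[5.1962, -0.9623], [0.0000, 6.0888]]

w_1 = (1, 4, -1, 3); ‖w_1‖ = 5.1962, so e_1 = (0.1925, 0.7698, -0.1925, 0.5774).
e_1·w_2 = 0.1925·(-3) + 0.7698·(-3) + (-0.1925)·2 + 0.5774·4 = -0.9623.
u_2 = w_2 + 0.9623·e_1 = (-2.8148, -2.2593, 1.8148, 4.5556).
‖u_2‖ = 6.0888, so e_2 = (-0.4623, -0.3710, 0.2981, 0.7482).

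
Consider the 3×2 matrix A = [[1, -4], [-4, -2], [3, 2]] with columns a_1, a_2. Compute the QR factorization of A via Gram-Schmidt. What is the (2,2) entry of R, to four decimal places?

a_1 = (1, -4, 3); ‖a_1‖ = 5.0990, so q_1 = (0.1961, -0.7845, 0.5883).
q_1·a_2 = 0.1961·(-4) + (-0.7845)·(-2) + 0.5883·2 = 1.9612.
u_2 = a_2 − 1.9612·q_1 = (-4.3846, -0.4615, 0.8462).
r_{22} = ‖u_2‖ = 4.4893.

r_{22} = 4.4893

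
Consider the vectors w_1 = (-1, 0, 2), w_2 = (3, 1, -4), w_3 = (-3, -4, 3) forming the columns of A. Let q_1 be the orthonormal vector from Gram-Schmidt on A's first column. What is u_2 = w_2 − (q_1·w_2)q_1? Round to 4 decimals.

u_2 = (0.8000, 1.0000, 0.4000)

w_1 = (-1, 0, 2); ‖w_1‖ = 2.2361, so q_1 = (-0.4472, 0.0000, 0.8944).
q_1·w_2 = (-0.4472)·3 + 0.0000·1 + 0.8944·(-4) = -4.9193.
u_2 = w_2 + 4.9193·q_1 = (0.8000, 1.0000, 0.4000).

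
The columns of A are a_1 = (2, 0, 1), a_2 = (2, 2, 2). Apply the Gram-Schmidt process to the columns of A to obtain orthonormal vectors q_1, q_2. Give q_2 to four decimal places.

q_2 = (-0.1826, 0.9129, 0.3651)

a_1 = (2, 0, 1); ‖a_1‖ = 2.2361, so q_1 = (0.8944, 0.0000, 0.4472).
q_1·a_2 = 0.8944·2 + 0.0000·2 + 0.4472·2 = 2.6833.
u_2 = a_2 − 2.6833·q_1 = (-0.4000, 2.0000, 0.8000).
‖u_2‖ = 2.1909, so q_2 = (-0.1826, 0.9129, 0.3651).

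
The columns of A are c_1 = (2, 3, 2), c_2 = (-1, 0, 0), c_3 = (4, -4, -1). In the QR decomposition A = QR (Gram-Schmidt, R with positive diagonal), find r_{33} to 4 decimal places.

c_1 = (2, 3, 2); ‖c_1‖ = 4.1231, so e_1 = (0.4851, 0.7276, 0.4851).
e_1·c_2 = 0.4851·(-1) + 0.7276·0 + 0.4851·0 = -0.4851.
u_2 = c_2 + 0.4851·e_1 = (-0.7647, 0.3529, 0.2353).
‖u_2‖ = 0.8745, so e_2 = (-0.8745, 0.4036, 0.2691).
e_1·c_3 = 0.4851·4 + 0.7276·(-4) + 0.4851·(-1) = -1.4552; e_2·c_3 = (-0.8745)·4 + 0.4036·(-4) + 0.2691·(-1) = -5.3814.
u_3 = c_3 + 1.4552·e_1 + 5.3814·e_2 = (0.0000, -0.7692, 1.1538).
r_{33} = ‖u_3‖ = 1.3868.

r_{33} = 1.3868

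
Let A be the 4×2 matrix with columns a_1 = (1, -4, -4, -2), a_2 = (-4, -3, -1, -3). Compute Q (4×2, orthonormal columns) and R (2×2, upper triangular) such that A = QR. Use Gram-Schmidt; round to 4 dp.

a_1 = (1, -4, -4, -2); ‖a_1‖ = 6.0828, so q_1 = (0.1644, -0.6576, -0.6576, -0.3288).
q_1·a_2 = 0.1644·(-4) + (-0.6576)·(-3) + (-0.6576)·(-1) + (-0.3288)·(-3) = 2.9592.
u_2 = a_2 − 2.9592·q_1 = (-4.4865, -1.0541, 0.9459, -2.0270).
‖u_2‖ = 5.1228, so q_2 = (-0.8758, -0.2058, 0.1847, -0.3957).

Q = [[0.1644, -0.8758], [-0.6576, -0.2058], [-0.6576, 0.1847], [-0.3288, -0.3957]], R = [[6.0828, 2.9592], [0.0000, 5.1228]]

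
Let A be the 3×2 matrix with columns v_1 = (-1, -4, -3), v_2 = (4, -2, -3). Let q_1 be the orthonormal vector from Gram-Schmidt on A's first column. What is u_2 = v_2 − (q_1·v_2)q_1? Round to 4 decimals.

v_1 = (-1, -4, -3); ‖v_1‖ = 5.0990, so q_1 = (-0.1961, -0.7845, -0.5883).
q_1·v_2 = (-0.1961)·4 + (-0.7845)·(-2) + (-0.5883)·(-3) = 2.5495.
u_2 = v_2 − 2.5495·q_1 = (4.5000, 0.0000, -1.5000).

u_2 = (4.5000, 0.0000, -1.5000)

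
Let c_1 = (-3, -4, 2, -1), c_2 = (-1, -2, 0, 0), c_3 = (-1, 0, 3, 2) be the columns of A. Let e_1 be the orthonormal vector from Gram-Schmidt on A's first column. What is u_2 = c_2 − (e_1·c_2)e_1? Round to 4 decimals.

c_1 = (-3, -4, 2, -1); ‖c_1‖ = 5.4772, so e_1 = (-0.5477, -0.7303, 0.3651, -0.1826).
e_1·c_2 = (-0.5477)·(-1) + (-0.7303)·(-2) + 0.3651·0 + (-0.1826)·0 = 2.0083.
u_2 = c_2 − 2.0083·e_1 = (0.1000, -0.5333, -0.7333, 0.3667).

u_2 = (0.1000, -0.5333, -0.7333, 0.3667)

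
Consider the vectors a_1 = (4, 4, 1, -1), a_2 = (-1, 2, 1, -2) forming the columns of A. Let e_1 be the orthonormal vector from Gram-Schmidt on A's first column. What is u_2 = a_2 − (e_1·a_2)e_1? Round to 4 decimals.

u_2 = (-1.8235, 1.1765, 0.7941, -1.7941)

e_1 = a_1/‖a_1‖ = (4, 4, 1, -1)/5.8310 = (0.6860, 0.6860, 0.1715, -0.1715).
r_{12} = e_1·a_2 = 1.2005.
u_2 = a_2 − 1.2005·e_1 = (-1.8235, 1.1765, 0.7941, -1.7941).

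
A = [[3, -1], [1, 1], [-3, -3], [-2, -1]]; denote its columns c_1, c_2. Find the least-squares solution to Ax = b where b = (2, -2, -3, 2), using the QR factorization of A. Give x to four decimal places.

c_1 = (3, 1, -3, -2); ‖c_1‖ = 4.7958, so e_1 = (0.6255, 0.2085, -0.6255, -0.4170).
e_1·c_2 = 0.6255·(-1) + 0.2085·1 + (-0.6255)·(-3) + (-0.4170)·(-1) = 1.8766.
u_2 = c_2 − 1.8766·e_1 = (-2.1739, 0.6087, -1.8261, -0.2174).
‖u_2‖ = 2.9117, so e_2 = (-0.7466, 0.2090, -0.6271, -0.0747).
Qᵀb = (1.8766, -0.1792).
Back-substitute: x_2 = -0.1792/2.9117 = -0.0615.
x_1 = (1.8766 − 1.8766·(-0.0615))/4.7958 = 0.4154.

x = (0.4154, -0.0615)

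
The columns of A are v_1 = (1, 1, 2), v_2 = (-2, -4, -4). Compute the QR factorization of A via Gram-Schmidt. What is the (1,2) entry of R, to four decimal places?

v_1 = (1, 1, 2); ‖v_1‖ = 2.4495, so q_1 = (0.4082, 0.4082, 0.8165).
r_{12} = q_1·v_2 = -5.7155.

r_{12} = -5.7155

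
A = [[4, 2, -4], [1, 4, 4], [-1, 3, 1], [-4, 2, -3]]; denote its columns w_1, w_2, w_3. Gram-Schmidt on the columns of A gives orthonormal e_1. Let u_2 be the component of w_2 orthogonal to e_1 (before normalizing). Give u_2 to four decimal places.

u_2 = (1.8824, 3.9706, 3.0294, 2.1176)

w_1 = (4, 1, -1, -4); ‖w_1‖ = 5.8310, so e_1 = (0.6860, 0.1715, -0.1715, -0.6860).
e_1·w_2 = 0.6860·2 + 0.1715·4 + (-0.1715)·3 + (-0.6860)·2 = 0.1715.
u_2 = w_2 − 0.1715·e_1 = (1.8824, 3.9706, 3.0294, 2.1176).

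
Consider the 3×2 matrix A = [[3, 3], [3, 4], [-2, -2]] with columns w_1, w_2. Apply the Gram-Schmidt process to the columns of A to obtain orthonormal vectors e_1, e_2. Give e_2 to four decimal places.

e_2 = (-0.5322, 0.7687, 0.3548)

w_1 = (3, 3, -2); ‖w_1‖ = 4.6904, so e_1 = (0.6396, 0.6396, -0.4264).
e_1·w_2 = 0.6396·3 + 0.6396·4 + (-0.4264)·(-2) = 5.3300.
u_2 = w_2 − 5.3300·e_1 = (-0.4091, 0.5909, 0.2727).
‖u_2‖ = 0.7687, so e_2 = (-0.5322, 0.7687, 0.3548).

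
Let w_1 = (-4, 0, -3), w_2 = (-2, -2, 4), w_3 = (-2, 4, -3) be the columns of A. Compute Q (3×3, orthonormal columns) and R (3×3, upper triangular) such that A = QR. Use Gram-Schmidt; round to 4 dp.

w_1 = (-4, 0, -3); ‖w_1‖ = 5.0000, so q_1 = (-0.8000, 0.0000, -0.6000).
q_1·w_2 = (-0.8000)·(-2) + 0.0000·(-2) + (-0.6000)·4 = -0.8000.
u_2 = w_2 + 0.8000·q_1 = (-2.6400, -2.0000, 3.5200).
‖u_2‖ = 4.8332, so q_2 = (-0.5462, -0.4138, 0.7283).
q_1·w_3 = (-0.8000)·(-2) + 0.0000·4 + (-0.6000)·(-3) = 3.4000; q_2·w_3 = (-0.5462)·(-2) + (-0.4138)·4 + 0.7283·(-3) = -2.7477.
u_3 = w_3 − 3.4000·q_1 + 2.7477·q_2 = (-0.7808, 2.8630, 1.0411).
‖u_3‖ = 3.1449, so q_3 = (-0.2483, 0.9104, 0.3310).

Q = [[-0.8000, -0.5462, -0.2483], [0.0000, -0.4138, 0.9104], [-0.6000, 0.7283, 0.3310]], R = [[5.0000, -0.8000, 3.4000], [0.0000, 4.8332, -2.7477], [0.0000, 0.0000, 3.1449]]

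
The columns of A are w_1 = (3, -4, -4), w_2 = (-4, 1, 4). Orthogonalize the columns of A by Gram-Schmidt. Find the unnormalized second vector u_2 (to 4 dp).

w_1 = (3, -4, -4); ‖w_1‖ = 6.4031, so q_1 = (0.4685, -0.6247, -0.6247).
q_1·w_2 = 0.4685·(-4) + (-0.6247)·1 + (-0.6247)·4 = -4.9976.
u_2 = w_2 + 4.9976·q_1 = (-1.6585, -2.1220, 0.8780).

u_2 = (-1.6585, -2.1220, 0.8780)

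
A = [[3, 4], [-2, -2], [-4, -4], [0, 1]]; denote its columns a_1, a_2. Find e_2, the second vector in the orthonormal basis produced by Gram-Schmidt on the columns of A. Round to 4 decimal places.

a_1 = (3, -2, -4, 0); ‖a_1‖ = 5.3852, so e_1 = (0.5571, -0.3714, -0.7428, 0.0000).
e_1·a_2 = 0.5571·4 + (-0.3714)·(-2) + (-0.7428)·(-4) + 0.0000·1 = 5.9423.
u_2 = a_2 − 5.9423·e_1 = (0.6897, 0.2069, 0.4138, 1.0000).
‖u_2‖ = 1.2999, so e_2 = (0.5306, 0.1592, 0.3183, 0.7693).

e_2 = (0.5306, 0.1592, 0.3183, 0.7693)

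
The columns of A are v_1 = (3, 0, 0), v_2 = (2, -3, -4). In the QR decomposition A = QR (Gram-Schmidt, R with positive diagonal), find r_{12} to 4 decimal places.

v_1 = (3, 0, 0); ‖v_1‖ = 3.0000, so q_1 = (1.0000, 0.0000, 0.0000).
r_{12} = q_1·v_2 = 2.0000.

r_{12} = 2.0000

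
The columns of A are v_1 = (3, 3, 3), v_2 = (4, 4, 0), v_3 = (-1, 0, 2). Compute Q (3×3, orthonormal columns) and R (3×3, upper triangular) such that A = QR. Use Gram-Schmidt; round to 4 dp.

Q = [[0.5774, 0.4082, -0.7071], [0.5774, 0.4082, 0.7071], [0.5774, -0.8165, 0.0000]], R = [[5.1962, 4.6188, 0.5774], [0.0000, 3.2660, -2.0412], [0.0000, 0.0000, 0.7071]]

v_1 = (3, 3, 3); ‖v_1‖ = 5.1962, so q_1 = (0.5774, 0.5774, 0.5774).
q_1·v_2 = 0.5774·4 + 0.5774·4 + 0.5774·0 = 4.6188.
u_2 = v_2 − 4.6188·q_1 = (1.3333, 1.3333, -2.6667).
‖u_2‖ = 3.2660, so q_2 = (0.4082, 0.4082, -0.8165).
q_1·v_3 = 0.5774·(-1) + 0.5774·0 + 0.5774·2 = 0.5774; q_2·v_3 = 0.4082·(-1) + 0.4082·0 + (-0.8165)·2 = -2.0412.
u_3 = v_3 − 0.5774·q_1 + 2.0412·q_2 = (-0.5000, 0.5000, 0.0000).
‖u_3‖ = 0.7071, so q_3 = (-0.7071, 0.7071, 0.0000).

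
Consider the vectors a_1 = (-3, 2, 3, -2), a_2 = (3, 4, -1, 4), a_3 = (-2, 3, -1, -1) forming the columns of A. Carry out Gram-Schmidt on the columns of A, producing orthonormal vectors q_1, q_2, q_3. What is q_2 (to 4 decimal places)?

q_1 = a_1/‖a_1‖ = (-3, 2, 3, -2)/5.0990 = (-0.5883, 0.3922, 0.5883, -0.3922).
r_{12} = q_1·a_2 = -2.3534.
u_2 = a_2 + 2.3534·q_1 = (1.6154, 4.9231, 0.3846, 3.0769).
‖u_2‖ = 6.0383, so q_2 = (0.2675, 0.8153, 0.0637, 0.5096).

q_2 = (0.2675, 0.8153, 0.0637, 0.5096)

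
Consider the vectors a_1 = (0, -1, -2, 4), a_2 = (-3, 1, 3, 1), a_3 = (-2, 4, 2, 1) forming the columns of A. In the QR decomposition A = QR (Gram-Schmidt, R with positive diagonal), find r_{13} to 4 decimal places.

r_{13} = -0.8729

a_1 = (0, -1, -2, 4); ‖a_1‖ = 4.5826, so e_1 = (0.0000, -0.2182, -0.4364, 0.8729).
r_{13} = e_1·a_3 = -0.8729.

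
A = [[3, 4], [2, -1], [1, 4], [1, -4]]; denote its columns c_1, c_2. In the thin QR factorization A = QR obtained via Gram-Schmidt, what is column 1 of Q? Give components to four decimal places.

q_1 = (0.7746, 0.5164, 0.2582, 0.2582)

c_1 = (3, 2, 1, 1); ‖c_1‖ = 3.8730, so q_1 = (0.7746, 0.5164, 0.2582, 0.2582).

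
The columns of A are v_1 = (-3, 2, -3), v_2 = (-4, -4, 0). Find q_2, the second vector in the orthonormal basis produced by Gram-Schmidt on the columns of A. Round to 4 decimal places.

q_2 = (-0.6177, -0.7803, 0.0975)

v_1 = (-3, 2, -3); ‖v_1‖ = 4.6904, so q_1 = (-0.6396, 0.4264, -0.6396).
q_1·v_2 = (-0.6396)·(-4) + 0.4264·(-4) + (-0.6396)·0 = 0.8528.
u_2 = v_2 − 0.8528·q_1 = (-3.4545, -4.3636, 0.5455).
‖u_2‖ = 5.5922, so q_2 = (-0.6177, -0.7803, 0.0975).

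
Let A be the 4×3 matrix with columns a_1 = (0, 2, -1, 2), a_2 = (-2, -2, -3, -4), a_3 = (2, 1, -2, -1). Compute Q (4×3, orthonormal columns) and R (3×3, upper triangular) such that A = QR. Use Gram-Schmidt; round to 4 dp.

e_1 = a_1/‖a_1‖ = (0, 2, -1, 2)/3.0000 = (0.0000, 0.6667, -0.3333, 0.6667).
r_{12} = e_1·a_2 = -3.0000.
u_2 = a_2 + 3.0000·e_1 = (-2.0000, 0.0000, -4.0000, -2.0000).
‖u_2‖ = 4.8990, so e_2 = (-0.4082, 0.0000, -0.8165, -0.4082).
r_{13} = e_1·a_3 = 0.6667; r_{23} = e_2·a_3 = 1.2247.
u_3 = a_3 − 0.6667·e_1 − 1.2247·e_2 = (2.5000, 0.5556, -0.7778, -0.9444).
‖u_3‖ = 2.8382, so e_3 = (0.8808, 0.1957, -0.2740, -0.3328).

Q = [[0.0000, -0.4082, 0.8808], [0.6667, 0.0000, 0.1957], [-0.3333, -0.8165, -0.2740], [0.6667, -0.4082, -0.3328]], R = [[3.0000, -3.0000, 0.6667], [0.0000, 4.8990, 1.2247], [0.0000, 0.0000, 2.8382]]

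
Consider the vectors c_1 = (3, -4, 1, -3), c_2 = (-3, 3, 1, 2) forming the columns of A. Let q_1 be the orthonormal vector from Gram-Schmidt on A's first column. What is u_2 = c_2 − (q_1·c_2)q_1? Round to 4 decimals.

c_1 = (3, -4, 1, -3); ‖c_1‖ = 5.9161, so q_1 = (0.5071, -0.6761, 0.1690, -0.5071).
q_1·c_2 = 0.5071·(-3) + (-0.6761)·3 + 0.1690·1 + (-0.5071)·2 = -4.3948.
u_2 = c_2 + 4.3948·q_1 = (-0.7714, 0.0286, 1.7429, -0.2286).

u_2 = (-0.7714, 0.0286, 1.7429, -0.2286)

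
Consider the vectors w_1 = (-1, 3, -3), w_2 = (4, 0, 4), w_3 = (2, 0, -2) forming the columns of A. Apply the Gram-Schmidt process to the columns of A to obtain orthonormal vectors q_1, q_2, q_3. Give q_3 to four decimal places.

q_3 = (0.6396, -0.4264, -0.6396)

w_1 = (-1, 3, -3); ‖w_1‖ = 4.3589, so q_1 = (-0.2294, 0.6882, -0.6882).
q_1·w_2 = (-0.2294)·4 + 0.6882·0 + (-0.6882)·4 = -3.6707.
u_2 = w_2 + 3.6707·q_1 = (3.1579, 2.5263, 1.4737).
‖u_2‖ = 4.3042, so q_2 = (0.7337, 0.5869, 0.3424).
q_1·w_3 = (-0.2294)·2 + 0.6882·0 + (-0.6882)·(-2) = 0.9177; q_2·w_3 = 0.7337·2 + 0.5869·0 + 0.3424·(-2) = 0.7826.
u_3 = w_3 − 0.9177·q_1 − 0.7826·q_2 = (1.6364, -1.0909, -1.6364).
‖u_3‖ = 2.5584, so q_3 = (0.6396, -0.4264, -0.6396).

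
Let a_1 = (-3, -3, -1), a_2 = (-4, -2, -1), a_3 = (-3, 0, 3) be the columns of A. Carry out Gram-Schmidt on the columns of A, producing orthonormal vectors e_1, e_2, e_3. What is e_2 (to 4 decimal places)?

e_2 = (-0.7071, 0.7071, 0.0000)

e_1 = a_1/‖a_1‖ = (-3, -3, -1)/4.3589 = (-0.6882, -0.6882, -0.2294).
r_{12} = e_1·a_2 = 4.3589.
u_2 = a_2 − 4.3589·e_1 = (-1.0000, 1.0000, 0.0000).
‖u_2‖ = 1.4142, so e_2 = (-0.7071, 0.7071, 0.0000).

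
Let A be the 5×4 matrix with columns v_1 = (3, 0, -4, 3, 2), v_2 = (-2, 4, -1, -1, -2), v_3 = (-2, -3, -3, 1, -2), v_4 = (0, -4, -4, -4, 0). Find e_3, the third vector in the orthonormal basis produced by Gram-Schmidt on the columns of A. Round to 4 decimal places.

e_3 = (-0.4754, -0.5582, -0.4952, 0.1161, -0.4514)

v_1 = (3, 0, -4, 3, 2); ‖v_1‖ = 6.1644, so e_1 = (0.4867, 0.0000, -0.6489, 0.4867, 0.3244).
e_1·v_2 = 0.4867·(-2) + 0.0000·4 + (-0.6489)·(-1) + 0.4867·(-1) + 0.3244·(-2) = -1.4600.
u_2 = v_2 + 1.4600·e_1 = (-1.2895, 4.0000, -1.9474, -0.2895, -1.5263).
‖u_2‖ = 4.8855, so e_2 = (-0.2639, 0.8187, -0.3986, -0.0593, -0.3124).
e_1·v_3 = 0.4867·(-2) + 0.0000·(-3) + (-0.6489)·(-3) + 0.4867·1 + 0.3244·(-2) = 0.8111; e_2·v_3 = (-0.2639)·(-2) + 0.8187·(-3) + (-0.3986)·(-3) + (-0.0593)·1 + (-0.3124)·(-2) = -0.1670.
u_3 = v_3 − 0.8111·e_1 + 0.1670·e_2 = (-2.4388, -2.8633, -2.5402, 0.5954, -2.3153).
‖u_3‖ = 5.1297, so e_3 = (-0.4754, -0.5582, -0.4952, 0.1161, -0.4514).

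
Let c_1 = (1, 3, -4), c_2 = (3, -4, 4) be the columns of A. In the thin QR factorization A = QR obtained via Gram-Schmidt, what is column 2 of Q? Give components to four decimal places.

c_1 = (1, 3, -4); ‖c_1‖ = 5.0990, so e_1 = (0.1961, 0.5883, -0.7845).
e_1·c_2 = 0.1961·3 + 0.5883·(-4) + (-0.7845)·4 = -4.9029.
u_2 = c_2 + 4.9029·e_1 = (3.9615, -1.1154, 0.1538).
‖u_2‖ = 4.1184, so e_2 = (0.9619, -0.2708, 0.0374).

e_2 = (0.9619, -0.2708, 0.0374)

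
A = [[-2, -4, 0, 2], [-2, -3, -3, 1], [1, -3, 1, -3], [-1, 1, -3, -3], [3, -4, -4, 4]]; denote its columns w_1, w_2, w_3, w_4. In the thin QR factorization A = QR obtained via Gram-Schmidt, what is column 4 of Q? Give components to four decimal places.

e_4 = (0.2220, -0.0013, -0.7733, -0.5512, 0.2211)

w_1 = (-2, -2, 1, -1, 3); ‖w_1‖ = 4.3589, so e_1 = (-0.4588, -0.4588, 0.2294, -0.2294, 0.6882).
e_1·w_2 = (-0.4588)·(-4) + (-0.4588)·(-3) + 0.2294·(-3) + (-0.2294)·1 + 0.6882·(-4) = -0.4588.
u_2 = w_2 + 0.4588·e_1 = (-4.2105, -3.2105, -2.8947, 0.8947, -3.6842).
‖u_2‖ = 7.1267, so e_2 = (-0.5908, -0.4505, -0.4062, 0.1255, -0.5170).
e_1·w_3 = (-0.4588)·0 + (-0.4588)·(-3) + 0.2294·1 + (-0.2294)·(-3) + 0.6882·(-4) = -0.4588; e_2·w_3 = (-0.5908)·0 + (-0.4505)·(-3) + (-0.4062)·1 + 0.1255·(-3) + (-0.5170)·(-4) = 2.6365.
u_3 = w_3 + 0.4588·e_1 − 2.6365·e_2 = (1.3472, -2.0228, 2.1762, -3.4363, -2.3212).
‖u_3‖ = 5.2762, so e_3 = (0.2553, -0.3834, 0.4124, -0.6513, -0.4399).
e_1·w_4 = (-0.4588)·2 + (-0.4588)·1 + 0.2294·(-3) + (-0.2294)·(-3) + 0.6882·4 = 1.3765; e_2·w_4 = (-0.5908)·2 + (-0.4505)·1 + (-0.4062)·(-3) + 0.1255·(-3) + (-0.5170)·4 = -2.8581; e_3·w_4 = 0.2553·2 + (-0.3834)·1 + 0.4124·(-3) + (-0.6513)·(-3) + (-0.4399)·4 = -0.9160.
u_4 = w_4 − 1.3765·e_1 + 2.8581·e_2 + 0.9160·e_3 = (1.1769, -0.0071, -4.0989, -2.9220, 1.1721).
‖u_4‖ = 5.3007, so e_4 = (0.2220, -0.0013, -0.7733, -0.5512, 0.2211).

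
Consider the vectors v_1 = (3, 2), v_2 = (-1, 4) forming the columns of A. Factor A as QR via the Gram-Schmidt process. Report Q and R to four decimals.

Q = [[0.8321, -0.5547], [0.5547, 0.8321]], R = [[3.6056, 1.3868], [0.0000, 3.8829]]

v_1 = (3, 2); ‖v_1‖ = 3.6056, so e_1 = (0.8321, 0.5547).
e_1·v_2 = 0.8321·(-1) + 0.5547·4 = 1.3868.
u_2 = v_2 − 1.3868·e_1 = (-2.1538, 3.2308).
‖u_2‖ = 3.8829, so e_2 = (-0.5547, 0.8321).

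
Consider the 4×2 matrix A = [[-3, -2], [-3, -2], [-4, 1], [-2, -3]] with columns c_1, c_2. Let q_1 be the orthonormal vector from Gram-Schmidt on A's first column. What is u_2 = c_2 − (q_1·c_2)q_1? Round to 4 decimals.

c_1 = (-3, -3, -4, -2); ‖c_1‖ = 6.1644, so q_1 = (-0.4867, -0.4867, -0.6489, -0.3244).
q_1·c_2 = (-0.4867)·(-2) + (-0.4867)·(-2) + (-0.6489)·1 + (-0.3244)·(-3) = 2.2711.
u_2 = c_2 − 2.2711·q_1 = (-0.8947, -0.8947, 2.4737, -2.2632).

u_2 = (-0.8947, -0.8947, 2.4737, -2.2632)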